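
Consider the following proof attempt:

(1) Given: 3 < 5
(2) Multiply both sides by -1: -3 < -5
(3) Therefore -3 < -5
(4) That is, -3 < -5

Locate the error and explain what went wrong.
Step 2: Multiply both sides by -1: -3 < -5

Step 2 multiplies both sides by -1 but fails to reverse the inequality sign. When multiplying (or dividing) an inequality by a negative number, the direction must be reversed. Since 3 < 5, we should get -3 > -5, i.e., -3 > -5.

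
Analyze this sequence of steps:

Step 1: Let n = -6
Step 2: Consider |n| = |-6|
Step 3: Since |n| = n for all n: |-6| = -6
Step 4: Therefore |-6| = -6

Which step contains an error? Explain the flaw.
Step 3: Since |n| = n for all n: |-6| = -6

Step 3 incorrectly states that |n| = n for all n. The correct definition is |n| = n when n >= 0, and |n| = -n when n < 0. Since -6 < 0, we have |-6| = -(-6) = 6, not -6.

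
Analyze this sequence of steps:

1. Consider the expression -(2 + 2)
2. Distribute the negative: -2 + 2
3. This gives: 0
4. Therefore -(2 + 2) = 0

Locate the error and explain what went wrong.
Step 2: Distribute the negative: -2 + 2

Step 2 incorrectly distributes the negative sign. The correct distribution is -(2 + 2) = -2 - 2 = -4. The negative must be applied to both terms, not just the first. The error treats -(2 + 2) as -2 + 2, which equals 0 instead of -4.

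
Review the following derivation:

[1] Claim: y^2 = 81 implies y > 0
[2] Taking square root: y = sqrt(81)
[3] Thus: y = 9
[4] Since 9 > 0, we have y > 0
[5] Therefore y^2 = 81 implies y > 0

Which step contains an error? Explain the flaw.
Step 2: Taking square root: y = sqrt(81)

Step 2 takes the square root and assumes the positive root only. The equation y^2 = 81 actually has two solutions: y = 9 and y = -9. The proof silently assumes y > 0 without justification, then uses this assumption to conclude y > 0, which is circular. The counterexample y = -9 shows the claim is false.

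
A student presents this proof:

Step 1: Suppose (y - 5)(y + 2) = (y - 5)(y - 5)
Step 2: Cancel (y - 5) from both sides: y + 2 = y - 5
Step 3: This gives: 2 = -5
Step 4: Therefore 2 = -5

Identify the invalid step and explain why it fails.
Step 2: Cancel (y - 5) from both sides: y + 2 = y - 5

Step 2 cancels (y - 5) from both sides. This is only valid if (y - 5) ≠ 0, i.e., y ≠ 5. When y = 5, both sides equal zero regardless of the other factors. The correct approach requires considering y = 5 as a separate case.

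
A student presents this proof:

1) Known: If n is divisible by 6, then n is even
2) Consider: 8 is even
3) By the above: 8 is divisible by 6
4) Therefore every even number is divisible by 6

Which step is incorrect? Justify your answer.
Step 3: By the above: 8 is divisible by 6

Step 3 commits the fallacy of affirming the consequent. The known fact 'divisible by 6 → even' does NOT imply 'even → divisible by 6'. That would be the converse, which is false. For example, 8 is even but 8 ÷ 6 = 1.33, which is not an integer.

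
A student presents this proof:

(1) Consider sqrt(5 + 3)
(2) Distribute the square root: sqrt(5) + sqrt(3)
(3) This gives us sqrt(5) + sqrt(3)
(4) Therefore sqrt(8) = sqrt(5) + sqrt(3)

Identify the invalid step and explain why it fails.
Step 2: Distribute the square root: sqrt(5) + sqrt(3)

Step 2 incorrectly 'distributes' the square root over addition. The square root function does not distribute: sqrt(a + b) ≠ sqrt(a) + sqrt(b). In fact, sqrt(5 + 3) = sqrt(8) ≈ 2.8284, while sqrt(5) + sqrt(3) ≈ 3.9681.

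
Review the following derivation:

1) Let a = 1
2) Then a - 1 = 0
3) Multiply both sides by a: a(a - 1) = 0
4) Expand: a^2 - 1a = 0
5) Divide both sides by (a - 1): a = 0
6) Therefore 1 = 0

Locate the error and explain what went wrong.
Step 5: Divide both sides by (a - 1): a = 0

Step 5 divides both sides by (a - 1). However, since a = 1, we have (a - 1) = 0. Division by zero is undefined, making this step invalid.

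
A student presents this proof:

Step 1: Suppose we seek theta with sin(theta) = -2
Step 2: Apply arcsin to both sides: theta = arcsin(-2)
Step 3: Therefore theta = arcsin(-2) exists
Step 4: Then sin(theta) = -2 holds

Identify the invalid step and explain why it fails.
Step 2: Apply arcsin to both sides: theta = arcsin(-2)

Step 2 applies arcsin to -2. However, arcsin(x) is only defined for x in [-1, 1] because sin(theta) can only produce values in that range. Since |-2| > 1, arcsin(-2) is undefined. There is no angle whose sine equals -2.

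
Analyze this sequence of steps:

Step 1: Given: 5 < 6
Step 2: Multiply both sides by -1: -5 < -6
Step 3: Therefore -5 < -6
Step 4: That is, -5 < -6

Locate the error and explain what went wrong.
Step 2: Multiply both sides by -1: -5 < -6

Step 2 multiplies both sides by -1 but fails to reverse the inequality sign. When multiplying (or dividing) an inequality by a negative number, the direction must be reversed. Since 5 < 6, we should get -5 > -6, i.e., -5 > -6.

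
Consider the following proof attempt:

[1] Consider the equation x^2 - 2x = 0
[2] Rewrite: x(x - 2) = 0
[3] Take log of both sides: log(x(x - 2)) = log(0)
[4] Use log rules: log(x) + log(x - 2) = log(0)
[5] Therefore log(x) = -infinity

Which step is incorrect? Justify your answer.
Step 3: Take log of both sides: log(x(x - 2)) = log(0)

Step 3 takes the logarithm of both sides, resulting in log(0) on the right side. The logarithm is only defined for positive numbers; log(0) is undefined (approaches negative infinity). This operation is invalid.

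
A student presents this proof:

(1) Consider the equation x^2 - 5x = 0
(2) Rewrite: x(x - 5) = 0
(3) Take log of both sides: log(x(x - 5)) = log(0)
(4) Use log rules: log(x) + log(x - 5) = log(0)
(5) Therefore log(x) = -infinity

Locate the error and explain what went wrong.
Step 3: Take log of both sides: log(x(x - 5)) = log(0)

Step 3 takes the logarithm of both sides, resulting in log(0) on the right side. The logarithm is only defined for positive numbers; log(0) is undefined (approaches negative infinity). This operation is invalid.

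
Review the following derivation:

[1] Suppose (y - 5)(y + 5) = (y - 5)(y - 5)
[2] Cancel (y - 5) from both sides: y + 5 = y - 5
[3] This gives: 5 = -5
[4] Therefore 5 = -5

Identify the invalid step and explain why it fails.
Step 2: Cancel (y - 5) from both sides: y + 5 = y - 5

Step 2 cancels (y - 5) from both sides. This is only valid if (y - 5) ≠ 0, i.e., y ≠ 5. When y = 5, both sides equal zero regardless of the other factors. The correct approach requires considering y = 5 as a separate case.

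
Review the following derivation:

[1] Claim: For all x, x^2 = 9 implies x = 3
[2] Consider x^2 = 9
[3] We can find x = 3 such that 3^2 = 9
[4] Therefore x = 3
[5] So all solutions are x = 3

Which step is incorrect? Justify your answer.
Step 4: Therefore x = 3

Step 4 incorrectly concludes that x = 3 is the only solution. The proof shows that x = 3 is A solution (existence), but does not show it is the ONLY solution (uniqueness). In fact, x = -3 is also a solution since (-3)^2 = 9. Finding one solution doesn't prove there are no others.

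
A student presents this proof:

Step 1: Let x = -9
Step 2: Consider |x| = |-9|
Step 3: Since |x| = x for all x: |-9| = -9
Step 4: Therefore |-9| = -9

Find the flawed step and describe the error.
Step 3: Since |x| = x for all x: |-9| = -9

Step 3 incorrectly states that |x| = x for all x. The correct definition is |x| = x when x >= 0, and |x| = -x when x < 0. Since -9 < 0, we have |-9| = -(-9) = 9, not -9.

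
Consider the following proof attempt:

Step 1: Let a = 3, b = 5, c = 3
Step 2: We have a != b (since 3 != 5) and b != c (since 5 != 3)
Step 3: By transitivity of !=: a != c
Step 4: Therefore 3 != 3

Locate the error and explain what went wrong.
Step 3: By transitivity of !=: a != c

Step 3 incorrectly applies transitivity to the '!=' relation. Transitivity states: if a R b and b R c, then a R c. However, '!=' is not transitive. Counterexample: 3 != 5 and 5 != 3, but 3 = 3 (both equal 3). Transitivity holds for relations like <, <=, =, but not for !=.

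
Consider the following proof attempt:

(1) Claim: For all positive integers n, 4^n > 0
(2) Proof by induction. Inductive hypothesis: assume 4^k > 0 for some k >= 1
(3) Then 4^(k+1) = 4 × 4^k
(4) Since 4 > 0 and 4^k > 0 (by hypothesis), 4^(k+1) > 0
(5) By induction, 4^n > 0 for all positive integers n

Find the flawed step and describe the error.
Step 5: By induction, 4^n > 0 for all positive integers n

Step 5 concludes the proof by induction, but no base case was ever established. A valid induction proof requires: (1) a base case proving 4^1 > 0, and (2) an inductive step showing IF 4^k > 0 THEN 4^(k+1) > 0. Steps 2-4 correctly establish the inductive step, but without the base case the conclusion in step 5 does not follow.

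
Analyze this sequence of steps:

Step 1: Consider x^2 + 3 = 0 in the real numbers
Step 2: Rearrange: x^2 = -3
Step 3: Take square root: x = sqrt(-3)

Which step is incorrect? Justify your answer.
Step 3: Take square root: x = sqrt(-3)

Step 3 takes the square root of -3, which is negative. In the real number system, the square root of a negative number is undefined. The equation x^2 + 3 = 0 has no real solutions. Square roots of negative numbers only exist in the complex numbers.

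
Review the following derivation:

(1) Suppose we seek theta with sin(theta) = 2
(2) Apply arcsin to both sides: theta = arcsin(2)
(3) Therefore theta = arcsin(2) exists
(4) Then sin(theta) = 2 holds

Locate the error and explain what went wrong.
Step 2: Apply arcsin to both sides: theta = arcsin(2)

Step 2 applies arcsin to 2. However, arcsin(x) is only defined for x in [-1, 1] because sin(theta) can only produce values in that range. Since |2| > 1, arcsin(2) is undefined. There is no angle whose sine equals 2.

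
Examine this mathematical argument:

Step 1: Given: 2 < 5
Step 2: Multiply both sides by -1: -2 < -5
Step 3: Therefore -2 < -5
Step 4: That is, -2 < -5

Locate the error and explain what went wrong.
Step 2: Multiply both sides by -1: -2 < -5

Step 2 multiplies both sides by -1 but fails to reverse the inequality sign. When multiplying (or dividing) an inequality by a negative number, the direction must be reversed. Since 2 < 5, we should get -2 > -5, i.e., -2 > -5.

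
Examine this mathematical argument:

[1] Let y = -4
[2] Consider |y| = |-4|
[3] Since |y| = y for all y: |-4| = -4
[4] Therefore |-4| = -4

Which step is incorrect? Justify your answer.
Step 3: Since |y| = y for all y: |-4| = -4

Step 3 incorrectly states that |y| = y for all y. The correct definition is |y| = y when y >= 0, and |y| = -y when y < 0. Since -4 < 0, we have |-4| = -(-4) = 4, not -4.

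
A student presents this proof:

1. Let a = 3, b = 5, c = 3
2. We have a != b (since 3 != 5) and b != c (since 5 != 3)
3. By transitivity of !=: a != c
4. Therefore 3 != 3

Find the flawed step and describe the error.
Step 3: By transitivity of !=: a != c

Step 3 incorrectly applies transitivity to the '!=' relation. Transitivity states: if a R b and b R c, then a R c. However, '!=' is not transitive. Counterexample: 3 != 5 and 5 != 3, but 3 = 3 (both equal 3). Transitivity holds for relations like <, <=, =, but not for !=.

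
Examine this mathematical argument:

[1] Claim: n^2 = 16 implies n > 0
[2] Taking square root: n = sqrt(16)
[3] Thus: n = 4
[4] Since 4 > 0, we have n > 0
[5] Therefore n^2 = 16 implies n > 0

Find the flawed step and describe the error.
Step 2: Taking square root: n = sqrt(16)

Step 2 takes the square root and assumes the positive root only. The equation n^2 = 16 actually has two solutions: n = 4 and n = -4. The proof silently assumes n > 0 without justification, then uses this assumption to conclude n > 0, which is circular. The counterexample n = -4 shows the claim is false.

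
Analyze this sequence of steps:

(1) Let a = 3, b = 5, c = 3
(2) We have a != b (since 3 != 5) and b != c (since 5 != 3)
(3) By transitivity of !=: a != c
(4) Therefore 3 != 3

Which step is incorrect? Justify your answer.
Step 3: By transitivity of !=: a != c

Step 3 incorrectly applies transitivity to the '!=' relation. Transitivity states: if a R b and b R c, then a R c. However, '!=' is not transitive. Counterexample: 3 != 5 and 5 != 3, but 3 = 3 (both equal 3). Transitivity holds for relations like <, <=, =, but not for !=.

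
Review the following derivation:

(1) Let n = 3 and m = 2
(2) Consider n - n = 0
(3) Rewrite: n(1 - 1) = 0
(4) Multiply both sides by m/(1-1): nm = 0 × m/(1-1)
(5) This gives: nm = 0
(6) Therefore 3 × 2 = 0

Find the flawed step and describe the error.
Step 4: Multiply both sides by m/(1-1): nm = 0 × m/(1-1)

Step 4 multiplies both sides by m/(1-1). However, 1-1 = 0, so this is multiplication by m/0, which is undefined. We cannot multiply by an undefined expression.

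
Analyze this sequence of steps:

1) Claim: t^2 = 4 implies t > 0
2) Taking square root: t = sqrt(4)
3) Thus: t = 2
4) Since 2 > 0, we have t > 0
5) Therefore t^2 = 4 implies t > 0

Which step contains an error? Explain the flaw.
Step 2: Taking square root: t = sqrt(4)

Step 2 takes the square root and assumes the positive root only. The equation t^2 = 4 actually has two solutions: t = 2 and t = -2. The proof silently assumes t > 0 without justification, then uses this assumption to conclude t > 0, which is circular. The counterexample t = -2 shows the claim is false.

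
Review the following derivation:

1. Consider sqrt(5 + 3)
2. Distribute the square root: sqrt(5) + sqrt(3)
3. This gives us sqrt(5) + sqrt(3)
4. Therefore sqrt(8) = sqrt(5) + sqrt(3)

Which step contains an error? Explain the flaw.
Step 2: Distribute the square root: sqrt(5) + sqrt(3)

Step 2 incorrectly 'distributes' the square root over addition. The square root function does not distribute: sqrt(a + b) ≠ sqrt(a) + sqrt(b). In fact, sqrt(5 + 3) = sqrt(8) ≈ 2.8284, while sqrt(5) + sqrt(3) ≈ 3.9681.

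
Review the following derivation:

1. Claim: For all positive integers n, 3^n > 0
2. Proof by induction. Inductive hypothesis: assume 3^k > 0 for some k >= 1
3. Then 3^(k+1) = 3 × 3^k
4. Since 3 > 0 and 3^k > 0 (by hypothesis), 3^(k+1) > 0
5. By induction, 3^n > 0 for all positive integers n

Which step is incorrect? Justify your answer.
Step 5: By induction, 3^n > 0 for all positive integers n

Step 5 concludes the proof by induction, but no base case was ever established. A valid induction proof requires: (1) a base case proving 3^1 > 0, and (2) an inductive step showing IF 3^k > 0 THEN 3^(k+1) > 0. Steps 2-4 correctly establish the inductive step, but without the base case the conclusion in step 5 does not follow.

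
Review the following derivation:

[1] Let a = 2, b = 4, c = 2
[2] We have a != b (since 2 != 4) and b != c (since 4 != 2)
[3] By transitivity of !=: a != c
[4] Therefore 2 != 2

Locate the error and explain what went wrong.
Step 3: By transitivity of !=: a != c

Step 3 incorrectly applies transitivity to the '!=' relation. Transitivity states: if a R b and b R c, then a R c. However, '!=' is not transitive. Counterexample: 2 != 4 and 4 != 2, but 2 = 2 (both equal 2). Transitivity holds for relations like <, <=, =, but not for !=.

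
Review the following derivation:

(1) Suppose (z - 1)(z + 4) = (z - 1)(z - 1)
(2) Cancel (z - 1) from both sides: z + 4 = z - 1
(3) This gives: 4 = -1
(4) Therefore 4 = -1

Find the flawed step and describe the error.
Step 2: Cancel (z - 1) from both sides: z + 4 = z - 1

Step 2 cancels (z - 1) from both sides. This is only valid if (z - 1) ≠ 0, i.e., z ≠ 1. When z = 1, both sides equal zero regardless of the other factors. The correct approach requires considering z = 1 as a separate case.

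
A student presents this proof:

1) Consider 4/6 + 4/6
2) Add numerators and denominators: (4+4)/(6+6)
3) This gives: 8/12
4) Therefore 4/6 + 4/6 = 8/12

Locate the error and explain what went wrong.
Step 2: Add numerators and denominators: (4+4)/(6+6)

Step 2 incorrectly adds fractions by separately adding numerators and denominators. This is wrong. The correct method requires a common denominator: 4/6 + 4/6 = (4×6 + 4×6)/(6×6) = 48/36 = 4/3. The method used gives 8/12, which is different.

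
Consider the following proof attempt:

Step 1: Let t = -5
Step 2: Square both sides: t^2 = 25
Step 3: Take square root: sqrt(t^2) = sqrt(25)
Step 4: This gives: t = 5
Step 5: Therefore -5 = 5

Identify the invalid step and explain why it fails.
Step 4: This gives: t = 5

Step 4 incorrectly states that sqrt(t^2) = t. The correct identity is sqrt(t^2) = |t|. Since t = -5 < 0, we have sqrt(t^2) = |-5| = 5, not t = -5.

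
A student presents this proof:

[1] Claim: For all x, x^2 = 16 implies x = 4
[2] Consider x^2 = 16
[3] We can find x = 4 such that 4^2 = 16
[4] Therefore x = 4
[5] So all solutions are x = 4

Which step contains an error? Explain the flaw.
Step 4: Therefore x = 4

Step 4 incorrectly concludes that x = 4 is the only solution. The proof shows that x = 4 is A solution (existence), but does not show it is the ONLY solution (uniqueness). In fact, x = -4 is also a solution since (-4)^2 = 16. Finding one solution doesn't prove there are no others.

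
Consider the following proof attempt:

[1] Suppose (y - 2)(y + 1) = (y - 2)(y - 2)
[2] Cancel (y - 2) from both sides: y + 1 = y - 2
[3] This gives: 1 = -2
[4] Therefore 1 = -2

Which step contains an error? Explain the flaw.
Step 2: Cancel (y - 2) from both sides: y + 1 = y - 2

Step 2 cancels (y - 2) from both sides. This is only valid if (y - 2) ≠ 0, i.e., y ≠ 2. When y = 2, both sides equal zero regardless of the other factors. The correct approach requires considering y = 2 as a separate case.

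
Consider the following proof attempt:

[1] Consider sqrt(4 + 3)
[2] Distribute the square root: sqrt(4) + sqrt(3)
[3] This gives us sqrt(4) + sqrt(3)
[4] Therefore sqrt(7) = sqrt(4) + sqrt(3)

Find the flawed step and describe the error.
Step 2: Distribute the square root: sqrt(4) + sqrt(3)

Step 2 incorrectly 'distributes' the square root over addition. The square root function does not distribute: sqrt(a + b) ≠ sqrt(a) + sqrt(b). In fact, sqrt(4 + 3) = sqrt(7) ≈ 2.6458, while sqrt(4) + sqrt(3) ≈ 3.7321.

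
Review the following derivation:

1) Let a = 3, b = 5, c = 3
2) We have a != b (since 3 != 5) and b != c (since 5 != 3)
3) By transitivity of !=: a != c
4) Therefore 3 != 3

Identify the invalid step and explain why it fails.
Step 3: By transitivity of !=: a != c

Step 3 incorrectly applies transitivity to the '!=' relation. Transitivity states: if a R b and b R c, then a R c. However, '!=' is not transitive. Counterexample: 3 != 5 and 5 != 3, but 3 = 3 (both equal 3). Transitivity holds for relations like <, <=, =, but not for !=.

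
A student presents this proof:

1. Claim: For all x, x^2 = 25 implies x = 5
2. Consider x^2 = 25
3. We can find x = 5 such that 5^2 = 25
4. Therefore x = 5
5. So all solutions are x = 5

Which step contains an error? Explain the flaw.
Step 4: Therefore x = 5

Step 4 incorrectly concludes that x = 5 is the only solution. The proof shows that x = 5 is A solution (existence), but does not show it is the ONLY solution (uniqueness). In fact, x = -5 is also a solution since (-5)^2 = 25. Finding one solution doesn't prove there are no others.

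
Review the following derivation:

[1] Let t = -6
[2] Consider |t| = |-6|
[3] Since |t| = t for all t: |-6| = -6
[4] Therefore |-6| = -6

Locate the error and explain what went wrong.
Step 3: Since |t| = t for all t: |-6| = -6

Step 3 incorrectly states that |t| = t for all t. The correct definition is |t| = t when t >= 0, and |t| = -t when t < 0. Since -6 < 0, we have |-6| = -(-6) = 6, not -6.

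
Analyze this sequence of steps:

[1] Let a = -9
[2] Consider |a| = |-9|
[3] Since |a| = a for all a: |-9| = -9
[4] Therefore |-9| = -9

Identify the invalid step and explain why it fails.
Step 3: Since |a| = a for all a: |-9| = -9

Step 3 incorrectly states that |a| = a for all a. The correct definition is |a| = a when a >= 0, and |a| = -a when a < 0. Since -9 < 0, we have |-9| = -(-9) = 9, not -9.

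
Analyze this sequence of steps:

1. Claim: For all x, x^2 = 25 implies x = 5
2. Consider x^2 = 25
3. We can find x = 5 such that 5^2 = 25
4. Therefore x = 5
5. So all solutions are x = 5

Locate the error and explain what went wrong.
Step 4: Therefore x = 5

Step 4 incorrectly concludes that x = 5 is the only solution. The proof shows that x = 5 is A solution (existence), but does not show it is the ONLY solution (uniqueness). In fact, x = -5 is also a solution since (-5)^2 = 25. Finding one solution doesn't prove there are no others.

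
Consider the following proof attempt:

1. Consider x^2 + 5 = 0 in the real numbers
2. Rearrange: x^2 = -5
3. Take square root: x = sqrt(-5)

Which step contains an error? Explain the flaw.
Step 3: Take square root: x = sqrt(-5)

Step 3 takes the square root of -5, which is negative. In the real number system, the square root of a negative number is undefined. The equation x^2 + 5 = 0 has no real solutions. Square roots of negative numbers only exist in the complex numbers.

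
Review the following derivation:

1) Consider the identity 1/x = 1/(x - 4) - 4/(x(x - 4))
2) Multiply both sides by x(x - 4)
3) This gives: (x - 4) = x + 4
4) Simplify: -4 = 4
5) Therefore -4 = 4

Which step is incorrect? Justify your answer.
Step 3: This gives: (x - 4) = x + 4

Step 3 makes a sign error when clearing denominators. Multiplying -4/(x(x - 4)) by x(x - 4) gives -4, not +4. The correct result is (x - 4) = x - 4, which is trivially true, not (x - 4) = x + 4. (Step 1 is a valid identity: 1/(x - 4) - 4/(x(x - 4)) = (x - 4)/(x(x - 4)) = 1/x.)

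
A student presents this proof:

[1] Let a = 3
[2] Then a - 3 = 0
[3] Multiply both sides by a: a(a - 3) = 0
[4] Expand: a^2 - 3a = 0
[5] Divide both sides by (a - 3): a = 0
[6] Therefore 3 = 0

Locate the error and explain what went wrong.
Step 5: Divide both sides by (a - 3): a = 0

Step 5 divides both sides by (a - 3). However, since a = 3, we have (a - 3) = 0. Division by zero is undefined, making this step invalid.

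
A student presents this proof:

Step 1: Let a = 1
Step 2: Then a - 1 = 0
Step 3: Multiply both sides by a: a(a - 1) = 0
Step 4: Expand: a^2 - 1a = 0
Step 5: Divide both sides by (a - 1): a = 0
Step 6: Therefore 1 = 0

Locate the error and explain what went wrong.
Step 5: Divide both sides by (a - 1): a = 0

Step 5 divides both sides by (a - 1). However, since a = 1, we have (a - 1) = 0. Division by zero is undefined, making this step invalid.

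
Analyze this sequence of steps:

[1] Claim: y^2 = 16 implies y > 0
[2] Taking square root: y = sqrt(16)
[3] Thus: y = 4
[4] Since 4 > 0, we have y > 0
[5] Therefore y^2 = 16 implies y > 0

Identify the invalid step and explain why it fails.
Step 2: Taking square root: y = sqrt(16)

Step 2 takes the square root and assumes the positive root only. The equation y^2 = 16 actually has two solutions: y = 4 and y = -4. The proof silently assumes y > 0 without justification, then uses this assumption to conclude y > 0, which is circular. The counterexample y = -4 shows the claim is false.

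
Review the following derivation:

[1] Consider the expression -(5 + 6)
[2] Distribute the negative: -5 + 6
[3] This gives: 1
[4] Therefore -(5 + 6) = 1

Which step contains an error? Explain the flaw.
Step 2: Distribute the negative: -5 + 6

Step 2 incorrectly distributes the negative sign. The correct distribution is -(5 + 6) = -5 - 6 = -11. The negative must be applied to both terms, not just the first. The error treats -(5 + 6) as -5 + 6, which equals 1 instead of -11.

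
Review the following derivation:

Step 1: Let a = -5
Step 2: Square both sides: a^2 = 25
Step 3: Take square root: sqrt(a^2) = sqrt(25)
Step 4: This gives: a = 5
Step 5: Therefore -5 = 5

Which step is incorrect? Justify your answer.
Step 4: This gives: a = 5

Step 4 incorrectly states that sqrt(a^2) = a. The correct identity is sqrt(a^2) = |a|. Since a = -5 < 0, we have sqrt(a^2) = |-5| = 5, not a = -5.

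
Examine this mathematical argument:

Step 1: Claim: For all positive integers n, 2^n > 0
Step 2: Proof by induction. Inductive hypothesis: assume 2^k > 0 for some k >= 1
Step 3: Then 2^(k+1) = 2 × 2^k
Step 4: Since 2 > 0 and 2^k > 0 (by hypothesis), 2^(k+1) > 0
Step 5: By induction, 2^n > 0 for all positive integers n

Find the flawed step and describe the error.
Step 5: By induction, 2^n > 0 for all positive integers n

Step 5 concludes the proof by induction, but no base case was ever established. A valid induction proof requires: (1) a base case proving 2^1 > 0, and (2) an inductive step showing IF 2^k > 0 THEN 2^(k+1) > 0. Steps 2-4 correctly establish the inductive step, but without the base case the conclusion in step 5 does not follow.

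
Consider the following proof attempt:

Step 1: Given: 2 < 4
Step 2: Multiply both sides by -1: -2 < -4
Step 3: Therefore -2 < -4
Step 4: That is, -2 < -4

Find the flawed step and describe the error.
Step 2: Multiply both sides by -1: -2 < -4

Step 2 multiplies both sides by -1 but fails to reverse the inequality sign. When multiplying (or dividing) an inequality by a negative number, the direction must be reversed. Since 2 < 4, we should get -2 > -4, i.e., -2 > -4.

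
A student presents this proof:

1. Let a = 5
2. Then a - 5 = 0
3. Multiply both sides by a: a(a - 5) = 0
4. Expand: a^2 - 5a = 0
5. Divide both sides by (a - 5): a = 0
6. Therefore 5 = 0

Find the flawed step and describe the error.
Step 5: Divide both sides by (a - 5): a = 0

Step 5 divides both sides by (a - 5). However, since a = 5, we have (a - 5) = 0. Division by zero is undefined, making this step invalid.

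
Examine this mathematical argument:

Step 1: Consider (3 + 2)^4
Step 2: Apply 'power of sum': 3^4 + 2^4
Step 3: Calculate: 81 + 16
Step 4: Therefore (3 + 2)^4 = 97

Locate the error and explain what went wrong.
Step 2: Apply 'power of sum': 3^4 + 2^4

Step 2 incorrectly applies a non-existent rule '(a+b)^n = a^n + b^n'. This is false in general. The correct expansion uses the binomial theorem. The actual value is (3 + 2)^4 = 5^4 = 625, not 97.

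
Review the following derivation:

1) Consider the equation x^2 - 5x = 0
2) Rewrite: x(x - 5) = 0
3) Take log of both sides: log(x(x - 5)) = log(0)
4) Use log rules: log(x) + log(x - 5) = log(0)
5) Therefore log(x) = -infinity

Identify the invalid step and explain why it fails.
Step 3: Take log of both sides: log(x(x - 5)) = log(0)

Step 3 takes the logarithm of both sides, resulting in log(0) on the right side. The logarithm is only defined for positive numbers; log(0) is undefined (approaches negative infinity). This operation is invalid.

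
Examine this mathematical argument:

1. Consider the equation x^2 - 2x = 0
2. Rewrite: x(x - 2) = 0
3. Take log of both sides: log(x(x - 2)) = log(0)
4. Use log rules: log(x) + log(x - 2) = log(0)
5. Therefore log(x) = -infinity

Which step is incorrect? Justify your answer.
Step 3: Take log of both sides: log(x(x - 2)) = log(0)

Step 3 takes the logarithm of both sides, resulting in log(0) on the right side. The logarithm is only defined for positive numbers; log(0) is undefined (approaches negative infinity). This operation is invalid.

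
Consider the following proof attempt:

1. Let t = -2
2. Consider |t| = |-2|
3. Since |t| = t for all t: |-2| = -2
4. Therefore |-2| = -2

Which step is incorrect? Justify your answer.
Step 3: Since |t| = t for all t: |-2| = -2

Step 3 incorrectly states that |t| = t for all t. The correct definition is |t| = t when t >= 0, and |t| = -t when t < 0. Since -2 < 0, we have |-2| = -(-2) = 2, not -2.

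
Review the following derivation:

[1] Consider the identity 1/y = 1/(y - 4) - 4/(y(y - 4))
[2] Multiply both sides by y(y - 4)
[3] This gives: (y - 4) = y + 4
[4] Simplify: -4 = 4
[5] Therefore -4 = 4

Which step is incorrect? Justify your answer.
Step 3: This gives: (y - 4) = y + 4

Step 3 makes a sign error when clearing denominators. Multiplying -4/(y(y - 4)) by y(y - 4) gives -4, not +4. The correct result is (y - 4) = y - 4, which is trivially true, not (y - 4) = y + 4. (Step 1 is a valid identity: 1/(y - 4) - 4/(y(y - 4)) = (y - 4)/(y(y - 4)) = 1/y.)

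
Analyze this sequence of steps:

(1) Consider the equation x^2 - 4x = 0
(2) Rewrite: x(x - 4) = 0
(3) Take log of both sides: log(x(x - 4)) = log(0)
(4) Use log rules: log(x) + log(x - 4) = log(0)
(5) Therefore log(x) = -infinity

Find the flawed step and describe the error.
Step 3: Take log of both sides: log(x(x - 4)) = log(0)

Step 3 takes the logarithm of both sides, resulting in log(0) on the right side. The logarithm is only defined for positive numbers; log(0) is undefined (approaches negative infinity). This operation is invalid.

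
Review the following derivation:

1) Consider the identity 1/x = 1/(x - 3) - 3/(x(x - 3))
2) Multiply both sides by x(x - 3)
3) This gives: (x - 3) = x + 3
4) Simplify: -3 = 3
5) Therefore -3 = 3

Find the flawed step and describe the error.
Step 3: This gives: (x - 3) = x + 3

Step 3 makes a sign error when clearing denominators. Multiplying -3/(x(x - 3)) by x(x - 3) gives -3, not +3. The correct result is (x - 3) = x - 3, which is trivially true, not (x - 3) = x + 3. (Step 1 is a valid identity: 1/(x - 3) - 3/(x(x - 3)) = (x - 3)/(x(x - 3)) = 1/x.)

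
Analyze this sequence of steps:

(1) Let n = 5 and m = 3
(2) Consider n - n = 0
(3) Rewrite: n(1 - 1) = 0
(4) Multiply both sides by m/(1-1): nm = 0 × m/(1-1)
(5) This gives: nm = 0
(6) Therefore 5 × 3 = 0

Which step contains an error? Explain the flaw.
Step 4: Multiply both sides by m/(1-1): nm = 0 × m/(1-1)

Step 4 multiplies both sides by m/(1-1). However, 1-1 = 0, so this is multiplication by m/0, which is undefined. We cannot multiply by an undefined expression.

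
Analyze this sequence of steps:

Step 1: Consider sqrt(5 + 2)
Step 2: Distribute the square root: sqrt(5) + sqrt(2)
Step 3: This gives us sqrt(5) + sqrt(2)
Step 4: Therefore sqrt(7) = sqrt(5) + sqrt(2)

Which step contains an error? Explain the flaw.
Step 2: Distribute the square root: sqrt(5) + sqrt(2)

Step 2 incorrectly 'distributes' the square root over addition. The square root function does not distribute: sqrt(a + b) ≠ sqrt(a) + sqrt(b). In fact, sqrt(5 + 2) = sqrt(7) ≈ 2.6458, while sqrt(5) + sqrt(2) ≈ 3.6503.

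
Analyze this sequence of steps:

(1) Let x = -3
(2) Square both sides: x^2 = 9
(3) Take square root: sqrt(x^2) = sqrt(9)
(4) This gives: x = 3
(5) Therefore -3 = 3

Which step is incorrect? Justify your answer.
Step 4: This gives: x = 3

Step 4 incorrectly states that sqrt(x^2) = x. The correct identity is sqrt(x^2) = |x|. Since x = -3 < 0, we have sqrt(x^2) = |-3| = 3, not x = -3.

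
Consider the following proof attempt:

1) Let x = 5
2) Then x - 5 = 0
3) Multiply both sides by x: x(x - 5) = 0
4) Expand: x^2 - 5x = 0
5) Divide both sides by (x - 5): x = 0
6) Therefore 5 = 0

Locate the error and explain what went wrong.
Step 5: Divide both sides by (x - 5): x = 0

Step 5 divides both sides by (x - 5). However, since x = 5, we have (x - 5) = 0. Division by zero is undefined, making this step invalid.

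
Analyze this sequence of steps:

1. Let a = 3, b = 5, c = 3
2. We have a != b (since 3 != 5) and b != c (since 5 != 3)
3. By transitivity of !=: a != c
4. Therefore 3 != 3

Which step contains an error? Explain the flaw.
Step 3: By transitivity of !=: a != c

Step 3 incorrectly applies transitivity to the '!=' relation. Transitivity states: if a R b and b R c, then a R c. However, '!=' is not transitive. Counterexample: 3 != 5 and 5 != 3, but 3 = 3 (both equal 3). Transitivity holds for relations like <, <=, =, but not for !=.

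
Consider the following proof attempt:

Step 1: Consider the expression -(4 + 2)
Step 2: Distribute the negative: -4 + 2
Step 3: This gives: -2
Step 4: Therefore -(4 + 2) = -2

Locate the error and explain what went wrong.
Step 2: Distribute the negative: -4 + 2

Step 2 incorrectly distributes the negative sign. The correct distribution is -(4 + 2) = -4 - 2 = -6. The negative must be applied to both terms, not just the first. The error treats -(4 + 2) as -4 + 2, which equals -2 instead of -6.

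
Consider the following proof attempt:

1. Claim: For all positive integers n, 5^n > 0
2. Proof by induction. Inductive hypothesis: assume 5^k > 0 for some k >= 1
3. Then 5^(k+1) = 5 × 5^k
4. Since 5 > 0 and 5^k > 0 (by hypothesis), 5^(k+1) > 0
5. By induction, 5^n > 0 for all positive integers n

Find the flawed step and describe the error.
Step 5: By induction, 5^n > 0 for all positive integers n

Step 5 concludes the proof by induction, but no base case was ever established. A valid induction proof requires: (1) a base case proving 5^1 > 0, and (2) an inductive step showing IF 5^k > 0 THEN 5^(k+1) > 0. Steps 2-4 correctly establish the inductive step, but without the base case the conclusion in step 5 does not follow.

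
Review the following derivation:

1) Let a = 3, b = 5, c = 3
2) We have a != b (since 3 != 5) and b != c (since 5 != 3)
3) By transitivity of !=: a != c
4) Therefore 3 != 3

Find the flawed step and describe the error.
Step 3: By transitivity of !=: a != c

Step 3 incorrectly applies transitivity to the '!=' relation. Transitivity states: if a R b and b R c, then a R c. However, '!=' is not transitive. Counterexample: 3 != 5 and 5 != 3, but 3 = 3 (both equal 3). Transitivity holds for relations like <, <=, =, but not for !=.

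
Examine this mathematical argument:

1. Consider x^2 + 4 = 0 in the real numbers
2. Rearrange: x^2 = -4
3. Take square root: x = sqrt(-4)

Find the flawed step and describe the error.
Step 3: Take square root: x = sqrt(-4)

Step 3 takes the square root of -4, which is negative. In the real number system, the square root of a negative number is undefined. The equation x^2 + 4 = 0 has no real solutions. Square roots of negative numbers only exist in the complex numbers.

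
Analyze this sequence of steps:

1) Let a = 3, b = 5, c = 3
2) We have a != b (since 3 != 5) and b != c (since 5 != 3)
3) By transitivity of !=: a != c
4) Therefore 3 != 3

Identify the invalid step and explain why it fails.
Step 3: By transitivity of !=: a != c

Step 3 incorrectly applies transitivity to the '!=' relation. Transitivity states: if a R b and b R c, then a R c. However, '!=' is not transitive. Counterexample: 3 != 5 and 5 != 3, but 3 = 3 (both equal 3). Transitivity holds for relations like <, <=, =, but not for !=.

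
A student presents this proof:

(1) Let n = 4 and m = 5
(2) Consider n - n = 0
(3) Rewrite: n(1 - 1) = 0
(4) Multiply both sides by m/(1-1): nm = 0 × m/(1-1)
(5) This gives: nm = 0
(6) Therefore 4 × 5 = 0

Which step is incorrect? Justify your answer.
Step 4: Multiply both sides by m/(1-1): nm = 0 × m/(1-1)

Step 4 multiplies both sides by m/(1-1). However, 1-1 = 0, so this is multiplication by m/0, which is undefined. We cannot multiply by an undefined expression.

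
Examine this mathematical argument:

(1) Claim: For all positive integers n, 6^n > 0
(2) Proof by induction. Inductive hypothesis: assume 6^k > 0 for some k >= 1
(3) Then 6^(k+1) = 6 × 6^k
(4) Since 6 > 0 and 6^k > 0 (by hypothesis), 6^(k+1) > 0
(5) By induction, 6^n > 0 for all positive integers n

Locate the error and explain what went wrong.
Step 5: By induction, 6^n > 0 for all positive integers n

Step 5 concludes the proof by induction, but no base case was ever established. A valid induction proof requires: (1) a base case proving 6^1 > 0, and (2) an inductive step showing IF 6^k > 0 THEN 6^(k+1) > 0. Steps 2-4 correctly establish the inductive step, but without the base case the conclusion in step 5 does not follow.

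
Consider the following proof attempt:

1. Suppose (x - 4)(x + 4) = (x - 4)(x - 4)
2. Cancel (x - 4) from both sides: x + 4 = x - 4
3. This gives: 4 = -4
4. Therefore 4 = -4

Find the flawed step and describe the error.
Step 2: Cancel (x - 4) from both sides: x + 4 = x - 4

Step 2 cancels (x - 4) from both sides. This is only valid if (x - 4) ≠ 0, i.e., x ≠ 4. When x = 4, both sides equal zero regardless of the other factors. The correct approach requires considering x = 4 as a separate case.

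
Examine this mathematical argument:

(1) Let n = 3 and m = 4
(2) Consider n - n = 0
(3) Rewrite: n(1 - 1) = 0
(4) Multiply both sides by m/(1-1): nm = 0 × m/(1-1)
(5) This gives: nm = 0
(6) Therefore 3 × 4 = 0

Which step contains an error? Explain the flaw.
Step 4: Multiply both sides by m/(1-1): nm = 0 × m/(1-1)

Step 4 multiplies both sides by m/(1-1). However, 1-1 = 0, so this is multiplication by m/0, which is undefined. We cannot multiply by an undefined expression.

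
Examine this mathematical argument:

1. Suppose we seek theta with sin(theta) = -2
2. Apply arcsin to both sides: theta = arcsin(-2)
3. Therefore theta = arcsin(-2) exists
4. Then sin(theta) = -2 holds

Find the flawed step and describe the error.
Step 2: Apply arcsin to both sides: theta = arcsin(-2)

Step 2 applies arcsin to -2. However, arcsin(x) is only defined for x in [-1, 1] because sin(theta) can only produce values in that range. Since |-2| > 1, arcsin(-2) is undefined. There is no angle whose sine equals -2.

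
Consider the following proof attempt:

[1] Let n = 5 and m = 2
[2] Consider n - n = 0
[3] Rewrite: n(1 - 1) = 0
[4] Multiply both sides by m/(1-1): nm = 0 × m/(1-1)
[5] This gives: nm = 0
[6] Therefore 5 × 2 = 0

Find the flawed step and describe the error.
Step 4: Multiply both sides by m/(1-1): nm = 0 × m/(1-1)

Step 4 multiplies both sides by m/(1-1). However, 1-1 = 0, so this is multiplication by m/0, which is undefined. We cannot multiply by an undefined expression.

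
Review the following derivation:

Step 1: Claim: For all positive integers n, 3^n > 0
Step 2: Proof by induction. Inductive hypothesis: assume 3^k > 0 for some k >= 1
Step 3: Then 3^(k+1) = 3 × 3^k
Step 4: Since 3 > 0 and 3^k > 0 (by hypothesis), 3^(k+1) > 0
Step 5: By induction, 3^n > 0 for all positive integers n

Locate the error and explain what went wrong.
Step 5: By induction, 3^n > 0 for all positive integers n

Step 5 concludes the proof by induction, but no base case was ever established. A valid induction proof requires: (1) a base case proving 3^1 > 0, and (2) an inductive step showing IF 3^k > 0 THEN 3^(k+1) > 0. Steps 2-4 correctly establish the inductive step, but without the base case the conclusion in step 5 does not follow.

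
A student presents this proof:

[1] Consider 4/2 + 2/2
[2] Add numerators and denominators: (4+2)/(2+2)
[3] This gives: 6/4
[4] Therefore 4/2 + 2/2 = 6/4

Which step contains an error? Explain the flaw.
Step 2: Add numerators and denominators: (4+2)/(2+2)

Step 2 incorrectly adds fractions by separately adding numerators and denominators. This is wrong. The correct method requires a common denominator: 4/2 + 2/2 = (4×2 + 2×2)/(2×2) = 12/4 = 3. The method used gives 6/4, which is different.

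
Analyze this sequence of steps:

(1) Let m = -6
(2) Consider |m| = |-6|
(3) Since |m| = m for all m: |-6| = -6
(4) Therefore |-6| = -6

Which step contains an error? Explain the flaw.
Step 3: Since |m| = m for all m: |-6| = -6

Step 3 incorrectly states that |m| = m for all m. The correct definition is |m| = m when m >= 0, and |m| = -m when m < 0. Since -6 < 0, we have |-6| = -(-6) = 6, not -6.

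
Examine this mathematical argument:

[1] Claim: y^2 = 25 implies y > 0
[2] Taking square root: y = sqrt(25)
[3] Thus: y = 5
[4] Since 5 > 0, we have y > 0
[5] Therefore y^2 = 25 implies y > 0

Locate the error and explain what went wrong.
Step 2: Taking square root: y = sqrt(25)

Step 2 takes the square root and assumes the positive root only. The equation y^2 = 25 actually has two solutions: y = 5 and y = -5. The proof silently assumes y > 0 without justification, then uses this assumption to conclude y > 0, which is circular. The counterexample y = -5 shows the claim is false.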